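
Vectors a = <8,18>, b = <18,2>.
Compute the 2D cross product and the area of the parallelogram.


cross = 8*2 - 18*18 = 16 - 324 = -308
Parallelogram area = |-308| = 308

cross = -308, parallelogram area = 308


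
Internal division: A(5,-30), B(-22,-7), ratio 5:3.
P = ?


Px = (5*(-22) + 3*5)/8 = -95/8 = -11.8750
Py = (5*(-7) + 3*(-30))/8 = -125/8 = -15.6250

P = (-11.8750, -15.6250)


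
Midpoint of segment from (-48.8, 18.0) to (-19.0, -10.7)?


Mx = (-48.8 - 19.0)/2 = -67.8/2 = -33.9000
My = (18.0 - 10.7)/2 = 7.3/2 = 3.6500

(-33.9000, 3.6500)


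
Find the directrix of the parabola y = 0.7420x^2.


a = 0.7420
1/(4a) = 0.3369
directrix: y = -0.3369 = -0.3369

y = -0.3369


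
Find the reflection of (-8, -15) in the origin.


Reflection rule for origin: (-x, -y)
(-8, -15) -> (8, 15)

(8, 15)


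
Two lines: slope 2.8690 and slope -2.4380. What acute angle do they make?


m1-m2 = 5.307
1+m1*m2 = -5.994622
tan(theta) = |5.307/(-5.994622)| = 0.885294
theta = arctan(|5.307/(-5.994622)|) = 41.5183 degrees (acute angle)

41.5183 degrees


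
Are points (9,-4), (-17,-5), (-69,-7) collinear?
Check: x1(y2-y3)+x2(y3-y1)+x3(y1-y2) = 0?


9*(-5+ 7) - 17*(-7+ 4) - 69*(-4+ 5)
= 18 + 51 - 69 = 0

Yes, collinear (determinant = 0)


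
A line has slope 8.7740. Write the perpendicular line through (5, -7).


Perpendicular slope = -1/m1 = -1/8.7740 = -0.1140
b2 = y0 - m2*x0 = -7 + 5/8.7740 = -7 + 0.5699 = -6.4301

y = -0.1140x - 6.4301


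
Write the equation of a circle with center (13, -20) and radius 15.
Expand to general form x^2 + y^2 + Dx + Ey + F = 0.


(x-13)^2 + (y+ 20)^2 = 15^2
D = -2h = -26, E = -2k = 40
F = h^2+k^2-r^2 = 169+400-225 = 344

x^2 + y^2 - 26x + 40y + 344 = 0


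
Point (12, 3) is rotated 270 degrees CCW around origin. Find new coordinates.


cos(270) = 0, sin(270) = -1
x' = 12*0 - 3*(-1) = 3
y' = 12*(-1) + 3*0 = -12

(3, -12)


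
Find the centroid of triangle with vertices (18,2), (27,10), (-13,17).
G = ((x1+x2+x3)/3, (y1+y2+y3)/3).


Gx = (18+27- 13)/3 = 32/3 = 10.6667
Gy = (2+10+17)/3 = 29/3 = 9.6667

G = (10.6667, 9.6667)


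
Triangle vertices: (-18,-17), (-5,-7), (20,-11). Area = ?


-18*(-7+ 11) = -72
-5*(-11+ 17) = -30
20*(-17+ 7) = -200
sum = -302
Area = |-302|/2 = 151.0000

151.0000 sq units


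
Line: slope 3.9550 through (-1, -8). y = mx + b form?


y + 8 = 3.9550(x + 1)
y = 3.9550x - 8 - 3.9550*(-1)
y = 3.9550x - 4.0450

y = 3.9550x - 4.0450


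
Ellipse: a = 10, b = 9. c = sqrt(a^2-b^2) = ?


c^2 = 10^2 - 9^2 = 100 - 81 = 19
c = sqrt(19) = 4.3589

c = 4.3589


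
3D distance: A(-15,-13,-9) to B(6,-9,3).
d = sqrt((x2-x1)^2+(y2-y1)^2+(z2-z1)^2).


dx=21, dy=4, dz=12
d = sqrt(441+16+144) = sqrt(601) = 24.5153

24.5153


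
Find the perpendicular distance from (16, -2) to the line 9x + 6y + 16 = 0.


|9*16 + 6*(-2) + 16| = |148| = 148
sqrt(81 + 36) = sqrt(117) = 10.8167
d = 148/sqrt(117) = 13.6826

13.6826


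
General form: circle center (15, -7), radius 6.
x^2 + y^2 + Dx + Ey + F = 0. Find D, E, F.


(x-15)^2 + (y+ 7)^2 = 6^2
D = -2h = -30, E = -2k = 14
F = h^2+k^2-r^2 = 225+49-36 = 238

D = -30, E = 14, F = 238


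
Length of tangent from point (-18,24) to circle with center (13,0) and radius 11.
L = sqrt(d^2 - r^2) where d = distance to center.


d = sqrt((-18-13)^2 + (24-0)^2) = sqrt(961+576) = 39.2046
L = sqrt(1537.0000 - 121) = sqrt(1416.0000) = 37.6298

37.6298


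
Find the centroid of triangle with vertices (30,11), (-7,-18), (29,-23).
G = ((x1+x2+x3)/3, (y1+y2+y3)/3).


Gx = (30- 7+29)/3 = 52/3 = 17.3333
Gy = (11- 18- 23)/3 = -30/3 = -10.0000

G = (17.3333, -10.0000)


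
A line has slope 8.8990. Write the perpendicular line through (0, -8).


Perpendicular slope = -1/m1 = -1/8.8990 = -0.1124
b2 = y0 - m2*x0 = -8 + 0/8.8990 = -8 + 0 = -8.0000

y = -0.1124x - 8.0000


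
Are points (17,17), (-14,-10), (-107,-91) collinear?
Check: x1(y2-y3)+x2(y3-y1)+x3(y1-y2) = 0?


17*(-10+ 91) - 14*(-91-17) - 107*(17+ 10)
= 1377 + 1512 - 2889 = 0

Yes, collinear (determinant = 0)


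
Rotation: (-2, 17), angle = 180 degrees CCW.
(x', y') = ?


cos(180) = -1, sin(180) = 0
x' = -2*(-1) - 17*0 = 2
y' = -2*0 + 17*(-1) = -17

(2, -17)


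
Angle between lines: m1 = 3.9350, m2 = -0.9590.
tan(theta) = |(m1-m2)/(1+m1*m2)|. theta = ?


m1-m2 = 4.894
1+m1*m2 = -2.773665
tan(theta) = |4.894/(-2.773665)| = 1.764452
theta = arctan(|4.894/(-2.773665)|) = 60.4577 degrees (acute angle)

60.4577 degrees


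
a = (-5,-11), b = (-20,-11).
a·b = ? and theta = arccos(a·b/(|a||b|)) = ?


a·b = -5*(-20) - 11*(-11) = 100 + 121 = 221
|a| = sqrt(25+121) = 12.0830
|b| = sqrt(400+121) = 22.8254
cos(theta) = 221/(sqrt(146)*sqrt(521)) = 221/sqrt(76066) = 0.801303
theta = arccos(221/sqrt(76066)) = 36.7453 degrees

a·b = 221, theta = 36.7453 deg


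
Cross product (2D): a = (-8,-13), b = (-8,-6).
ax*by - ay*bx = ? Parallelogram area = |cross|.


cross = -8*(-6) + 13*(-8) = 48 - 104 = -56
Parallelogram area = |-56| = 56

cross = -56, parallelogram area = 56


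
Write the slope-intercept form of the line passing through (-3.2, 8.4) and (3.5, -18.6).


m = (-27.0)/(6.7) = -4.0299
b = y1 - m*x1 = 8.4 - (-27.0*(-3.2))/(6.7) = 8.4 - 12.8955 = -4.4955

y = -4.0299x - 4.4955


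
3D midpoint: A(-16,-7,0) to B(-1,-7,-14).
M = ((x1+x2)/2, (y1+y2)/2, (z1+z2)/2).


Mx = (-16- 1)/2 = -8.5000
My = (-7- 7)/2 = -7.0000
Mz = (0- 14)/2 = -7.0000

M = (-8.5000, -7.0000, -7.0000)


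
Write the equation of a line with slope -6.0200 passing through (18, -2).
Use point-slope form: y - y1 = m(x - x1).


y + 2 = -6.0200(x - 18)
y = -6.0200x - 2 + 6.0200*18
y = -6.0200x + 106.3600

y = -6.0200x + 106.3600


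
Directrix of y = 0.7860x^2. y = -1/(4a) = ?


a = 0.7860
1/(4a) = 0.3181
directrix: y = -0.3181 = -0.3181

y = -0.3181


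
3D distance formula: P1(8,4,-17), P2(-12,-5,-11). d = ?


dx=-20, dy=-9, dz=6
d = sqrt(400+81+36) = sqrt(517) = 22.7376

22.7376


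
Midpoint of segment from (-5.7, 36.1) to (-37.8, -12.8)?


Mx = (-5.7 - 37.8)/2 = -43.5/2 = -21.7500
My = (36.1 - 12.8)/2 = 23.3/2 = 11.6500

(-21.7500, 11.6500)


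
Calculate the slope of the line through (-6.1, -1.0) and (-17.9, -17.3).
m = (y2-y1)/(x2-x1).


dy = -17.3 + 1.0 = -16.3
dx = -17.9 + 6.1 = -11.8
m = -16.3/(-11.8) = 1.3814

m = 1.3814


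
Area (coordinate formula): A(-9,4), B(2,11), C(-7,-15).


-9*(11+ 15) = -234
2*(-15-4) = -38
-7*(4-11) = 49
sum = -223
Area = |-223|/2 = 111.5000

111.5000 sq units


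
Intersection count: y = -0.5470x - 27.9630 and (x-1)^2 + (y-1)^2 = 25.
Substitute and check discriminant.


Substitute y = -0.5470x - 27.9630: (x-1)^2 + (-0.5470x- 27.9630-1)^2 = 25
Expand to Ax^2 + Bx + C = 0, where b-k = -28.963
A = 1+m^2 = 1.299209
B = 2(m(b-k) - h) = 2(-0.5470*(-28.963) - 1) = 29.685522
C = h^2 + (b-k)^2 - r^2 = 1 + 838.855369 - 25 = 814.855369
disc = B^2-4AC = 881.2302 - 4234.6697 = -3353.4395
disc < 0

0 intersection points


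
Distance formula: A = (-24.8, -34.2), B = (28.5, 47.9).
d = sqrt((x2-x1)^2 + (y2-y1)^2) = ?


dx = 28.5 + 24.8 = 53.3
dy = 47.9 + 34.2 = 82.1
d = sqrt(2840.89 + 6740.41) = sqrt(9581.3) = 97.8841

97.8841


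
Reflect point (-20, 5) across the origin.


Reflection rule for origin: (-x, -y)
(-20, 5) -> (20, -5)

(20, -5)


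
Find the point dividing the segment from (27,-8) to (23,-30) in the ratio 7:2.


Px = (7*23 + 2*27)/9 = 215/9 = 23.8889
Py = (7*(-30) + 2*(-8))/9 = -226/9 = -25.1111

P = (23.8889, -25.1111)


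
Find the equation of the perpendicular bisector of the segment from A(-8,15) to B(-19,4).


Midpoint = (-13.5, 9.5)
Slope of AB = dy/dx = -11/(-11) = 1.0000
Perp slope = -dx/dy = -11/11 = -1.0000
b = My - (perp slope)*Mx = 9.5 + (-11*(-13.5))/(-11) = 9.5 - 13.5000 = -4.0000

y = -1.0000x - 4.0000


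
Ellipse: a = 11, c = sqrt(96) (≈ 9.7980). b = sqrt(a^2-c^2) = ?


b^2 = 11^2 - (sqrt(96))^2 = 121 - 96 = 25
b = sqrt(25) = 5

b = 5


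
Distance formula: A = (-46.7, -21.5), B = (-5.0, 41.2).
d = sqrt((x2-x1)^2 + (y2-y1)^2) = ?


dx = -5.0 + 46.7 = 41.7
dy = 41.2 + 21.5 = 62.7
d = sqrt(1738.89 + 3931.29) = sqrt(5670.18) = 75.3006

75.3006


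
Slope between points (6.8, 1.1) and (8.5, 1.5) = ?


dy = 1.5 - 1.1 = 0.4
dx = 8.5 - 6.8 = 1.7
m = 0.4/1.7 = 0.2353

m = 0.2353


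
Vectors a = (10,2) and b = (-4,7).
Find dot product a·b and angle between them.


a·b = 10*(-4) + 2*7 = -40 + 14 = -26
|a| = sqrt(100+4) = 10.1980
|b| = sqrt(16+49) = 8.0623
cos(theta) = -26/(sqrt(104)*sqrt(65)) = -26/sqrt(6760) = -0.316228
theta = arccos(-26/sqrt(6760)) = 108.4349 degrees

a·b = -26, theta = 108.4349 deg


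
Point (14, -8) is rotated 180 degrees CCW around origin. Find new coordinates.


cos(180) = -1, sin(180) = 0
x' = 14*(-1) + 8*0 = -14
y' = 14*0 - 8*(-1) = 8

(-14, 8)


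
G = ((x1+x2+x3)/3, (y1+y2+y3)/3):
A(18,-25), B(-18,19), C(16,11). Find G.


Gx = (18- 18+16)/3 = 16/3 = 5.3333
Gy = (-25+19+11)/3 = 5/3 = 1.6667

G = (5.3333, 1.6667)


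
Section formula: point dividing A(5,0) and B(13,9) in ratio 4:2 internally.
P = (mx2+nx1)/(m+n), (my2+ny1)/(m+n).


Px = (4*13 + 2*5)/6 = 62/6 = 10.3333
Py = (4*9 + 2*0)/6 = 36/6 = 6.0000

P = (10.3333, 6.0000)


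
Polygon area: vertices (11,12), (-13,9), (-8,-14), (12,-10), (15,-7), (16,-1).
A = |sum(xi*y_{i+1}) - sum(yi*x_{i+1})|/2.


sum(xi*y_{i+1}) = 11*9 - 13*(-14) - 8*(-10) + 12*(-7) + 15*(-1) + 16*12 = 454
sum(yi*x_{i+1}) = 12*(-13) + 9*(-8) - 14*12 - 10*15 - 7*16 - 1*11 = -669
Area = |454 + 669|/2 = 1123/2 = 561.5000

561.5000 sq units


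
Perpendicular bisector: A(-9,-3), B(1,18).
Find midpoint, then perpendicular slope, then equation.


Midpoint = (-4, 7.5)
Slope of AB = dy/dx = 21/10 = 2.1000
Perp slope = -dx/dy = -10/21 = -0.4762
b = My - (perp slope)*Mx = 7.5 + (10*(-4))/21 = 7.5 - 1.9048 = 5.5952

y = -0.4762x + 5.5952


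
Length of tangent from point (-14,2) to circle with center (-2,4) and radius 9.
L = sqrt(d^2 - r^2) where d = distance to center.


d = sqrt((-14+ 2)^2 + (2-4)^2) = sqrt(144+4) = 12.1655
L = sqrt(148.0000 - 81) = sqrt(67.0000) = 8.1854

8.1854


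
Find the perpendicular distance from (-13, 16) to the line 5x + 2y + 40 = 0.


|5*(-13) + 2*16 + 40| = |7| = 7
sqrt(25 + 4) = sqrt(29) = 5.3852
d = 7/sqrt(29) = 1.2999

1.2999


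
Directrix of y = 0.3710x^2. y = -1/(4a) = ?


a = 0.3710
1/(4a) = 0.6739
directrix: y = -0.6739 = -0.6739

y = -0.6739


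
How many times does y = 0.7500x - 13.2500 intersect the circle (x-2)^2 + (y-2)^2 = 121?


Substitute y = 0.7500x - 13.2500: (x-2)^2 + (0.7500x- 13.2500-2)^2 = 121
Expand to Ax^2 + Bx + C = 0, where b-k = -15.25
A = 1+m^2 = 1.5625
B = 2(m(b-k) - h) = 2(0.7500*(-15.25) - 2) = -26.875
C = h^2 + (b-k)^2 - r^2 = 4 + 232.5625 - 121 = 115.5625
disc = B^2-4AC = 722.2656 - 722.2656 = 0
disc = 0

1 intersection point (tangent)


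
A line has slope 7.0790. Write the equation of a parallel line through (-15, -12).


Parallel lines have equal slopes.
m2 = 7.0790
b2 = -12 - 7.0790*(-15) = 94.1850

y = 7.0790x + 94.1850


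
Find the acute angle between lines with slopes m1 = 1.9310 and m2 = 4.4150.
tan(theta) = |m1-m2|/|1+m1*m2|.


m1-m2 = -2.484
1+m1*m2 = 9.525365
tan(theta) = |-2.484/9.525365| = 0.260777
theta = arctan(|-2.484/9.525365|) = 14.6159 degrees (acute angle)

14.6159 degrees


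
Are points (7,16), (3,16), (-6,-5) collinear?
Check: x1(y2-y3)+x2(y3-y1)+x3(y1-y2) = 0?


7*(16+ 5) + 3*(-5-16) - 6*(16-16)
= 147 - 63 + 0 = 84

No, not collinear (determinant = 84)


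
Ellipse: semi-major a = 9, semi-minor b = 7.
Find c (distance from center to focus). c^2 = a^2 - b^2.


c^2 = 9^2 - 7^2 = 81 - 49 = 32
c = sqrt(32) = 5.6569

c = 5.6569


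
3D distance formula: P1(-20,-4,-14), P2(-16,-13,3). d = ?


dx=4, dy=-9, dz=17
d = sqrt(16+81+289) = sqrt(386) = 19.6469

19.6469


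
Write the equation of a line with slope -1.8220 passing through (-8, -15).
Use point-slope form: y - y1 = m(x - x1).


y + 15 = -1.8220(x + 8)
y = -1.8220x - 15 + 1.8220*(-8)
y = -1.8220x - 29.5760

y = -1.8220x - 29.5760


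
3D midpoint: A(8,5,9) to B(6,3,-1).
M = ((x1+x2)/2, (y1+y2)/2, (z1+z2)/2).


Mx = (8+6)/2 = 7.0000
My = (5+3)/2 = 4.0000
Mz = (9- 1)/2 = 4.0000

M = (7.0000, 4.0000, 4.0000)


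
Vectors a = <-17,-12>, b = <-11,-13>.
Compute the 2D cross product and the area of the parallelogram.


cross = -17*(-13) + 12*(-11) = 221 - 132 = 89
Parallelogram area = |89| = 89

cross = 89, parallelogram area = 89


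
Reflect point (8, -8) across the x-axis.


Reflection rule for x-axis: (x, -y)
(8, -8) -> (8, 8)

(8, 8)


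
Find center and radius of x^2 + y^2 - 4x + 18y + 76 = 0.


h = -D/2 = 4/2 = 2
k = -E/2 = -18/2 = -9
r^2 = h^2 + k^2 - F = 4 + 81 - 76 = 9
r = 3

Center (2, -9), radius = 3


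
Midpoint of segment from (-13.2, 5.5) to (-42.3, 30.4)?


Mx = (-13.2 - 42.3)/2 = -55.5/2 = -27.7500
My = (5.5 + 30.4)/2 = 35.9/2 = 17.9500

(-27.7500, 17.9500)


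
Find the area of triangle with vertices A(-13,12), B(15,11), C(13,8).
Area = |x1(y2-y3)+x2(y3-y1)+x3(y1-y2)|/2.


-13*(11-8) = -39
15*(8-12) = -60
13*(12-11) = 13
sum = -86
Area = |-86|/2 = 43.0000

43.0000 sq units


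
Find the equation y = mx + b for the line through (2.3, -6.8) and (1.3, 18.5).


m = (25.3)/(-1) = -25.3000
b = y1 - m*x1 = -6.8 - (25.3*2.3)/(-1) = -6.8 + 58.1900 = 51.3900

y = -25.3000x + 51.3900


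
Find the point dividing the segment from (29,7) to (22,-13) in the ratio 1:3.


Px = (1*22 + 3*29)/4 = 109/4 = 27.2500
Py = (1*(-13) + 3*7)/4 = 8/4 = 2.0000

P = (27.2500, 2.0000)


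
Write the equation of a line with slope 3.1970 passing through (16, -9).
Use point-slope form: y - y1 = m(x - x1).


y + 9 = 3.1970(x - 16)
y = 3.1970x - 9 - 3.1970*16
y = 3.1970x - 60.1520

y = 3.1970x - 60.1520


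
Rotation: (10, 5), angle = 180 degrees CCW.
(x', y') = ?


cos(180) = -1, sin(180) = 0
x' = 10*(-1) - 5*0 = -10
y' = 10*0 + 5*(-1) = -5

(-10, -5)


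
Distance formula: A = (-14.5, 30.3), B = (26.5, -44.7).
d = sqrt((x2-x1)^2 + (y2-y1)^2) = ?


dx = 26.5 + 14.5 = 41.0
dy = -44.7 - 30.3 = -75.0
d = sqrt(1681.0 + 5625.0) = sqrt(7306.0) = 85.4751

85.4751


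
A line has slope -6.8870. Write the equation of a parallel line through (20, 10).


Parallel lines have equal slopes.
m2 = -6.8870
b2 = 10 + 6.8870*20 = 147.7400

y = -6.8870x + 147.7400


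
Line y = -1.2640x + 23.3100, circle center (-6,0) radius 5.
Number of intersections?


Substitute y = -1.2640x + 23.3100: (x+ 6)^2 + (-1.2640x+23.3100-0)^2 = 25
Expand to Ax^2 + Bx + C = 0, where b-k = 23.31
A = 1+m^2 = 2.597696
B = 2(m(b-k) - h) = 2(-1.2640*23.31 + 6) = -46.92768
C = h^2 + (b-k)^2 - r^2 = 36 + 543.3561 - 25 = 554.3561
disc = B^2-4AC = 2202.2072 - 5760.1945 = -3557.9873
disc < 0

0 intersection points


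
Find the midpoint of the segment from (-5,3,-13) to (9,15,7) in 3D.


Mx = (-5+9)/2 = 2.0000
My = (3+15)/2 = 9.0000
Mz = (-13+7)/2 = -3.0000

M = (2.0000, 9.0000, -3.0000)


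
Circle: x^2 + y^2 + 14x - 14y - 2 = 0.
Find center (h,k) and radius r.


h = -D/2 = -14/2 = -7
k = -E/2 = 14/2 = 7
r^2 = h^2 + k^2 - F = 49 + 49 + 2 = 100
r = 10

Center (-7, 7), radius = 10


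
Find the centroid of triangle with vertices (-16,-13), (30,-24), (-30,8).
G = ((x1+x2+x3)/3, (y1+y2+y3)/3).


Gx = (-16+30- 30)/3 = -16/3 = -5.3333
Gy = (-13- 24+8)/3 = -29/3 = -9.6667

G = (-5.3333, -9.6667)


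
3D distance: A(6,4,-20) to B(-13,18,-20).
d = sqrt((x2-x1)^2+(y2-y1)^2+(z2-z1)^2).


dx=-19, dy=14, dz=0
d = sqrt(361+196+0) = sqrt(557) = 23.6008

23.6008


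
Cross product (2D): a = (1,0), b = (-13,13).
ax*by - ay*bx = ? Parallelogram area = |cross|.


cross = 1*13 - 0*(-13) = 13 - 0 = 13
Parallelogram area = |13| = 13

cross = 13, parallelogram area = 13


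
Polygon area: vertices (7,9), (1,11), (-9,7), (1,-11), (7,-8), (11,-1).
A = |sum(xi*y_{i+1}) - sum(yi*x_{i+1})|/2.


sum(xi*y_{i+1}) = 7*11 + 1*7 - 9*(-11) + 1*(-8) + 7*(-1) + 11*9 = 267
sum(yi*x_{i+1}) = 9*1 + 11*(-9) + 7*1 - 11*7 - 8*11 - 1*7 = -255
Area = |267 + 255|/2 = 522/2 = 261.0000

261.0000 sq units


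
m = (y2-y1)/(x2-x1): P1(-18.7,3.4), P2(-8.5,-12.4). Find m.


dy = -12.4 - 3.4 = -15.8
dx = -8.5 + 18.7 = 10.2
m = -15.8/10.2 = -1.5490

m = -1.5490


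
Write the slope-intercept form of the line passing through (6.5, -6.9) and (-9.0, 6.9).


m = (13.8)/(-15.5) = -0.8903
b = y1 - m*x1 = -6.9 - (13.8*6.5)/(-15.5) = -6.9 + 5.7871 = -1.1129

y = -0.8903x - 1.1129


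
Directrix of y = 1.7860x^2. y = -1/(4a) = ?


a = 1.7860
1/(4a) = 0.1400
directrix: y = -0.1400 = -0.1400

y = -0.1400


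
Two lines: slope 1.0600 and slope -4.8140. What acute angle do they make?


m1-m2 = 5.874
1+m1*m2 = -4.10284
tan(theta) = |5.874/(-4.10284)| = 1.431691
theta = arctan(|5.874/(-4.10284)|) = 55.0667 degrees (acute angle)

55.0667 degrees


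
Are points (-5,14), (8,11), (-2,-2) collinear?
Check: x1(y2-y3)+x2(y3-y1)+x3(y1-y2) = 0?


-5*(11+ 2) + 8*(-2-14) - 2*(14-11)
= -65 - 128 - 6 = -199

No, not collinear (determinant = -199)


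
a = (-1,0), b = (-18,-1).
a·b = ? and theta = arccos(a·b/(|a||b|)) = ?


a·b = -1*(-18) + 0*(-1) = 18 + 0 = 18
|a| = sqrt(1+0) = 1.0000
|b| = sqrt(324+1) = 18.0278
cos(theta) = 18/(sqrt(1)*sqrt(325)) = 18/sqrt(325) = 0.998460
theta = arccos(18/sqrt(325)) = 3.1798 degrees

a·b = 18, theta = 3.1798 deg


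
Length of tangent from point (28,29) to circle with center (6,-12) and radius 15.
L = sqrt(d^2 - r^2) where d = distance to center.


d = sqrt((28-6)^2 + (29+ 12)^2) = sqrt(484+1681) = 46.5296
L = sqrt(2165.0000 - 225) = sqrt(1940.0000) = 44.0454

44.0454


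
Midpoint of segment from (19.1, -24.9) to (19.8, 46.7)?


Mx = (19.1 + 19.8)/2 = 38.9/2 = 19.4500
My = (-24.9 + 46.7)/2 = 21.8/2 = 10.9000

(19.4500, 10.9000)


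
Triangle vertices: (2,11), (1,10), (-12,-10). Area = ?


2*(10+ 10) = 40
1*(-10-11) = -21
-12*(11-10) = -12
sum = 7
Area = |7|/2 = 3.5000

3.5000 sq units


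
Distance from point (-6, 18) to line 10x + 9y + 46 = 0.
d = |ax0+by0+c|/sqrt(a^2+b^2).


|10*(-6) + 9*18 + 46| = |148| = 148
sqrt(100 + 81) = sqrt(181) = 13.4536
d = 148/sqrt(181) = 11.0008

11.0008


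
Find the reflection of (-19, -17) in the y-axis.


Reflection rule for y-axis: (-x, y)
(-19, -17) -> (19, -17)

(19, -17)


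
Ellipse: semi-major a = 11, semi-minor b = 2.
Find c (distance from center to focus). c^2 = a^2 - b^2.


c^2 = 11^2 - 2^2 = 121 - 4 = 117
c = sqrt(117) = 10.8167

c = 10.8167


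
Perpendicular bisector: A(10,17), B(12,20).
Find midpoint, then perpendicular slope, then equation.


Midpoint = (11, 18.5)
Slope of AB = dy/dx = 3/2 = 1.5000
Perp slope = -dx/dy = -2/3 = -0.6667
b = My - (perp slope)*Mx = 18.5 + (2*11)/3 = 18.5 + 7.3333 = 25.8333

y = -0.6667x + 25.8333


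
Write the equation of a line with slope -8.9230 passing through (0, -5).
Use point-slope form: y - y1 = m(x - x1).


y + 5 = -8.9230(x - 0)
y = -8.9230x - 5 + 8.9230*0
y = -8.9230x - 5.0000

y = -8.9230x - 5.0000


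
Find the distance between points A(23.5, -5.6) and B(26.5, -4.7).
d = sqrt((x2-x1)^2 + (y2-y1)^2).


dx = 26.5 - 23.5 = 3.0
dy = -4.7 + 5.6 = 0.9
d = sqrt(9.0 + 0.81) = sqrt(9.81) = 3.1321

3.1321


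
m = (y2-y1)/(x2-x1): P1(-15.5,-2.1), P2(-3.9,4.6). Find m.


dy = 4.6 + 2.1 = 6.7
dx = -3.9 + 15.5 = 11.6
m = 6.7/11.6 = 0.5776

m = 0.5776


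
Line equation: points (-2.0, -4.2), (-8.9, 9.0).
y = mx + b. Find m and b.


m = (13.2)/(-6.9) = -1.9130
b = y1 - m*x1 = -4.2 - (13.2*(-2.0))/(-6.9) = -4.2 - 3.8261 = -8.0261

y = -1.9130x - 8.0261


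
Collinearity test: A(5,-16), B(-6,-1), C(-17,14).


5*(-1-14) - 6*(14+ 16) - 17*(-16+ 1)
= -75 - 180 + 255 = 0

Yes, collinear (determinant = 0)


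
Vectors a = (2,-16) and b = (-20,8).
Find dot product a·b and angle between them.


a·b = 2*(-20) - 16*8 = -40 - 128 = -168
|a| = sqrt(4+256) = 16.1245
|b| = sqrt(400+64) = 21.5407
cos(theta) = -168/(sqrt(260)*sqrt(464)) = -168/sqrt(120640) = -0.483686
theta = arccos(-168/sqrt(120640)) = 118.9264 degrees

a·b = -168, theta = 118.9264 deg


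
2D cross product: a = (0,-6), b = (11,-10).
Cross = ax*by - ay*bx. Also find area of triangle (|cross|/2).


cross = 0*(-10) + 6*11 = 0 + 66 = 66
Triangle area = |66|/2 = 66/2 = 33.0000

cross = 66, triangle area = 33.0000


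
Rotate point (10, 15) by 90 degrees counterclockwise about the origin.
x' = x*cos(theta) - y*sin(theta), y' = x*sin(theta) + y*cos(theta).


cos(90) = 0, sin(90) = 1
x' = 10*0 - 15*1 = -15
y' = 10*1 + 15*0 = 10

(-15, 10)


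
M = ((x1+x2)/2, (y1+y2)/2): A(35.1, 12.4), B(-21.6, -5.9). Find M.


Mx = (35.1 - 21.6)/2 = 13.5/2 = 6.7500
My = (12.4 - 5.9)/2 = 6.5/2 = 3.2500

(6.7500, 3.2500)


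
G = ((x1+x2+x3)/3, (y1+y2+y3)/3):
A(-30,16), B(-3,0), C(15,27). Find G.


Gx = (-30- 3+15)/3 = -18/3 = -6.0000
Gy = (16+0+27)/3 = 43/3 = 14.3333

G = (-6.0000, 14.3333)


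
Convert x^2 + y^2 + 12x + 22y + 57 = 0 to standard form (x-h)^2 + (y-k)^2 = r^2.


h = -D/2 = -12/2 = -6
k = -E/2 = -22/2 = -11
r^2 = h^2 + k^2 - F = 36 + 121 - 57 = 100
r = 10

Center (-6, -11), radius = 10


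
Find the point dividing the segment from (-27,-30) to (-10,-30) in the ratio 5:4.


Px = (5*(-10) + 4*(-27))/9 = -158/9 = -17.5556
Py = (5*(-30) + 4*(-30))/9 = -270/9 = -30.0000

P = (-17.5556, -30.0000)


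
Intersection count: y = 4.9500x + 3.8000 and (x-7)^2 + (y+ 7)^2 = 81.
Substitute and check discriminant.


Substitute y = 4.9500x + 3.8000: (x-7)^2 + (4.9500x+3.8000+ 7)^2 = 81
Expand to Ax^2 + Bx + C = 0, where b-k = 10.8
A = 1+m^2 = 25.5025
B = 2(m(b-k) - h) = 2(4.9500*10.8 - 7) = 92.92
C = h^2 + (b-k)^2 - r^2 = 49 + 116.64 - 81 = 84.64
disc = B^2-4AC = 8634.1264 - 8634.1264 = 0
disc = 0

1 intersection point (tangent)


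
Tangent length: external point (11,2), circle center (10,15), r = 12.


d = sqrt((11-10)^2 + (2-15)^2) = sqrt(1+169) = 13.0384
L = sqrt(170.0000 - 144) = sqrt(26.0000) = 5.0990

5.0990


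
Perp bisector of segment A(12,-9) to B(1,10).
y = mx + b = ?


Midpoint = (6.5, 0.5)
Slope of AB = dy/dx = 19/(-11) = -1.7273
Perp slope = -dx/dy = 11/19 = 0.5789
b = My - (perp slope)*Mx = 0.5 + (-11*6.5)/19 = 0.5 - 3.7632 = -3.2632

y = 0.5789x - 3.2632


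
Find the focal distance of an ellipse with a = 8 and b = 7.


c^2 = 8^2 - 7^2 = 64 - 49 = 15
c = sqrt(15) = 3.8730

c = 3.8730


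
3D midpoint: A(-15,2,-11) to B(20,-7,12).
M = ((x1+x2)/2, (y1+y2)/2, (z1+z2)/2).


Mx = (-15+20)/2 = 2.5000
My = (2- 7)/2 = -2.5000
Mz = (-11+12)/2 = 0.5000

M = (2.5000, -2.5000, 0.5000)


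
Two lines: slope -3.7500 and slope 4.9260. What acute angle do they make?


m1-m2 = -8.676
1+m1*m2 = -17.4725
tan(theta) = |-8.676/(-17.4725)| = 0.496552
theta = arctan(|-8.676/(-17.4725)|) = 26.4068 degrees (acute angle)

26.4068 degrees


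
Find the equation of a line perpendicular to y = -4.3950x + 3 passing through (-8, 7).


Perpendicular slope = -1/m1 = -1/(-4.3950) = 0.2275
b2 = y0 - m2*x0 = 7 - 8/(-4.3950) = 7 + 1.8203 = 8.8203

y = 0.2275x + 8.8203


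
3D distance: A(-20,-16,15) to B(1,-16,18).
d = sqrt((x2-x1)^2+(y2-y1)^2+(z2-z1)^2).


dx=21, dy=0, dz=3
d = sqrt(441+0+9) = sqrt(450) = 21.2132

21.2132


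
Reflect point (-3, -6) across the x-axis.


Reflection rule for x-axis: (x, -y)
(-3, -6) -> (-3, 6)

(-3, 6)


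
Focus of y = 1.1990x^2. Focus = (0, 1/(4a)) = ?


a = 1.1990
4a = 4.7960
focus = (0, 1/4.7960) = (0, 0.2085)

Focus = (0, 0.2085)


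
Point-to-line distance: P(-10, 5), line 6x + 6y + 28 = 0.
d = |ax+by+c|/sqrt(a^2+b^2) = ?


|6*(-10) + 6*5 + 28| = |-2| = 2
sqrt(36 + 36) = sqrt(72) = 8.4853
d = 2/sqrt(72) = 0.2357

0.2357


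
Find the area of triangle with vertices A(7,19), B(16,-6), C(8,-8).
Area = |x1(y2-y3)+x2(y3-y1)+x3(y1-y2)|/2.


7*(-6+ 8) = 14
16*(-8-19) = -432
8*(19+ 6) = 200
sum = -218
Area = |-218|/2 = 109.0000

109.0000 sq units


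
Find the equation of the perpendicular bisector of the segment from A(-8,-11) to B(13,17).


Midpoint = (2.5, 3)
Slope of AB = dy/dx = 28/21 = 1.3333
Perp slope = -dx/dy = -21/28 = -0.7500
b = My - (perp slope)*Mx = 3 + (21*2.5)/28 = 3 + 1.8750 = 4.8750

y = -0.7500x + 4.8750


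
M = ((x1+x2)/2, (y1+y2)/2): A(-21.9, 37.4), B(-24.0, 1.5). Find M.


Mx = (-21.9 - 24.0)/2 = -45.9/2 = -22.9500
My = (37.4 + 1.5)/2 = 38.9/2 = 19.4500

(-22.9500, 19.4500)


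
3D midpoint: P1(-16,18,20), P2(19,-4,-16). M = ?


Mx = (-16+19)/2 = 1.5000
My = (18- 4)/2 = 7.0000
Mz = (20- 16)/2 = 2.0000

M = (1.5000, 7.0000, 2.0000)


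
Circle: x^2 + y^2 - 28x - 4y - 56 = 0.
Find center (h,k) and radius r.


h = -D/2 = 28/2 = 14
k = -E/2 = 4/2 = 2
r^2 = h^2 + k^2 - F = 196 + 4 + 56 = 256
r = 16

Center (14, 2), radius = 16


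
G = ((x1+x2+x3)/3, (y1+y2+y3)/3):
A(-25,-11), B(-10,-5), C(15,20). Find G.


Gx = (-25- 10+15)/3 = -20/3 = -6.6667
Gy = (-11- 5+20)/3 = 4/3 = 1.3333

G = (-6.6667, 1.3333)


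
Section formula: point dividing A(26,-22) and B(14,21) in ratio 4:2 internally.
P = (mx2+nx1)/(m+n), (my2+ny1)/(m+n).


Px = (4*14 + 2*26)/6 = 108/6 = 18.0000
Py = (4*21 + 2*(-22))/6 = 40/6 = 6.6667

P = (18.0000, 6.6667)


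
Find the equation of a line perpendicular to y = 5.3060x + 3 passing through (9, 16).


Perpendicular slope = -1/m1 = -1/5.3060 = -0.1885
b2 = y0 - m2*x0 = 16 + 9/5.3060 = 16 + 1.6962 = 17.6962

y = -0.1885x + 17.6962


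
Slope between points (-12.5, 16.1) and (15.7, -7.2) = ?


dy = -7.2 - 16.1 = -23.3
dx = 15.7 + 12.5 = 28.2
m = -23.3/28.2 = -0.8262

m = -0.8262


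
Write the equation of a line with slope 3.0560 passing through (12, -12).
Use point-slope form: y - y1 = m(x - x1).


y + 12 = 3.0560(x - 12)
y = 3.0560x - 12 - 3.0560*12
y = 3.0560x - 48.6720

y = 3.0560x - 48.6720


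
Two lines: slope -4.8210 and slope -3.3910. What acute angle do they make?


m1-m2 = -1.43
1+m1*m2 = 17.348011
tan(theta) = |-1.43/17.348011| = 0.082430
theta = arctan(|-1.43/17.348011|) = 4.7122 degrees (acute angle)

4.7122 degrees


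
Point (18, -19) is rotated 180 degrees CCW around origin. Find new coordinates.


cos(180) = -1, sin(180) = 0
x' = 18*(-1) + 19*0 = -18
y' = 18*0 - 19*(-1) = 19

(-18, 19)


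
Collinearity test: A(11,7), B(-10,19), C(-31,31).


11*(19-31) - 10*(31-7) - 31*(7-19)
= -132 - 240 + 372 = 0

Yes, collinear (determinant = 0)


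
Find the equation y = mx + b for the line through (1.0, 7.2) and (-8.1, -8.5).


m = (-15.7)/(-9.1) = 1.7253
b = y1 - m*x1 = 7.2 - (-15.7*1.0)/(-9.1) = 7.2 - 1.7253 = 5.4747

y = 1.7253x + 5.4747


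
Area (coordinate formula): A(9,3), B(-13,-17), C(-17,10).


9*(-17-10) = -243
-13*(10-3) = -91
-17*(3+ 17) = -340
sum = -674
Area = |-674|/2 = 337.0000

337.0000 sq units


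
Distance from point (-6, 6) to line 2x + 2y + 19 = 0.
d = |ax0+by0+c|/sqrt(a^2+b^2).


|2*(-6) + 2*6 + 19| = |19| = 19
sqrt(4 + 4) = sqrt(8) = 2.8284
d = 19/sqrt(8) = 6.7175

6.7175


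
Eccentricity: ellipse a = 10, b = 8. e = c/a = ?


c = sqrt(100-64) = sqrt(36) = 6.0000
e = c/a = 6/10 = 0.6000

e = 0.6000


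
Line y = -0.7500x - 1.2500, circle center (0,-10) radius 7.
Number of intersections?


Substitute y = -0.7500x - 1.2500: (x-0)^2 + (-0.7500x- 1.2500+ 10)^2 = 49
Expand to Ax^2 + Bx + C = 0, where b-k = 8.75
A = 1+m^2 = 1.5625
B = 2(m(b-k) - h) = 2(-0.7500*8.75 - 0) = -13.125
C = h^2 + (b-k)^2 - r^2 = 0 + 76.5625 - 49 = 27.5625
disc = B^2-4AC = 172.2656 - 172.2656 = 0
disc = 0

1 intersection point (tangent)


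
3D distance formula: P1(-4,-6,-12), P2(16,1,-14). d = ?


dx=20, dy=7, dz=-2
d = sqrt(400+49+4) = sqrt(453) = 21.2838

21.2838


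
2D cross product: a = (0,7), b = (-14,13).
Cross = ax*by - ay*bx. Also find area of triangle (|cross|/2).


cross = 0*13 - 7*(-14) = 0 + 98 = 98
Triangle area = |98|/2 = 98/2 = 49.0000

cross = 98, triangle area = 49.0000


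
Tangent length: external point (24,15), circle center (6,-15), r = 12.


d = sqrt((24-6)^2 + (15+ 15)^2) = sqrt(324+900) = 34.9857
L = sqrt(1224.0000 - 144) = sqrt(1080.0000) = 32.8634

32.8634


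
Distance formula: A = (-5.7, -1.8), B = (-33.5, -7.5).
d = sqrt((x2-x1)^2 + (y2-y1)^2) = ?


dx = -33.5 + 5.7 = -27.8
dy = -7.5 + 1.8 = -5.7
d = sqrt(772.84 + 32.49) = sqrt(805.33) = 28.3783

28.3783


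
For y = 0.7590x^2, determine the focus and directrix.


a = 0.7590
1/(4a) = 0.3294
Focus = (0, 0.3294)
Directrix: y = -0.3294

Focus = (0, 0.3294), Directrix: y = -0.3294


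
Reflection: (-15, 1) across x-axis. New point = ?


Reflection rule for x-axis: (x, -y)
(-15, 1) -> (-15, -1)

(-15, -1)


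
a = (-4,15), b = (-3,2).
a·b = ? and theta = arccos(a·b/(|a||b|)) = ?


a·b = -4*(-3) + 15*2 = 12 + 30 = 42
|a| = sqrt(16+225) = 15.5242
|b| = sqrt(9+4) = 3.6056
cos(theta) = 42/(sqrt(241)*sqrt(13)) = 42/sqrt(3133) = 0.750359
theta = arccos(42/sqrt(3133)) = 41.3785 degrees

a·b = 42, theta = 41.3785 deg


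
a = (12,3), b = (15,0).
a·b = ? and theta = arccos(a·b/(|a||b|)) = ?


a·b = 12*15 + 3*0 = 180 + 0 = 180
|a| = sqrt(144+9) = 12.3693
|b| = sqrt(225+0) = 15.0000
cos(theta) = 180/(sqrt(153)*sqrt(225)) = 180/sqrt(34425) = 0.970143
theta = arccos(180/sqrt(34425)) = 14.0362 degrees

a·b = 180, theta = 14.0362 deg


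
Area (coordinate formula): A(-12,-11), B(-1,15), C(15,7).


-12*(15-7) = -96
-1*(7+ 11) = -18
15*(-11-15) = -390
sum = -504
Area = |-504|/2 = 252.0000

252.0000 sq units


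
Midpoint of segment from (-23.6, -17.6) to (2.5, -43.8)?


Mx = (-23.6 + 2.5)/2 = -21.1/2 = -10.5500
My = (-17.6 - 43.8)/2 = -61.4/2 = -30.7000

(-10.5500, -30.7000)


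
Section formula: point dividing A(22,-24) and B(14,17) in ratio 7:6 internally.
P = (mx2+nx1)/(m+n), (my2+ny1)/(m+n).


Px = (7*14 + 6*22)/13 = 230/13 = 17.6923
Py = (7*17 + 6*(-24))/13 = -25/13 = -1.9231

P = (17.6923, -1.9231)


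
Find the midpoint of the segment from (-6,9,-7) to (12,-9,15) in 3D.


Mx = (-6+12)/2 = 3.0000
My = (9- 9)/2 = 0
Mz = (-7+15)/2 = 4.0000

M = (3.0000, 0, 4.0000)


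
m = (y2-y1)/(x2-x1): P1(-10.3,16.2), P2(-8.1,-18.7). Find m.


dy = -18.7 - 16.2 = -34.9
dx = -8.1 + 10.3 = 2.2
m = -34.9/2.2 = -15.8636

m = -15.8636


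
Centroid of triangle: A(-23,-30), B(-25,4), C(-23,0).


Gx = (-23- 25- 23)/3 = -71/3 = -23.6667
Gy = (-30+4+0)/3 = -26/3 = -8.6667

G = (-23.6667, -8.6667)


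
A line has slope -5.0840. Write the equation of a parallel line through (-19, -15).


Parallel lines have equal slopes.
m2 = -5.0840
b2 = -15 + 5.0840*(-19) = -111.5960

y = -5.0840x - 111.5960


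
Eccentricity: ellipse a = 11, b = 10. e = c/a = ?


c = sqrt(121-100) = sqrt(21) = 4.5826
e = c/a = sqrt(21)/11 = 0.4166

e = 0.4166


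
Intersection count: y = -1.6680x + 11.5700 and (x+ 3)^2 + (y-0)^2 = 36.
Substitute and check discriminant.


Substitute y = -1.6680x + 11.5700: (x+ 3)^2 + (-1.6680x+11.5700-0)^2 = 36
Expand to Ax^2 + Bx + C = 0, where b-k = 11.57
A = 1+m^2 = 3.782224
B = 2(m(b-k) - h) = 2(-1.6680*11.57 + 3) = -32.59752
C = h^2 + (b-k)^2 - r^2 = 9 + 133.8649 - 36 = 106.8649
disc = B^2-4AC = 1062.5983 - 1616.7480 = -554.1497
disc < 0

0 intersection points


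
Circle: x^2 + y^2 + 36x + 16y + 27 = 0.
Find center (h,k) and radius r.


h = -D/2 = -36/2 = -18
k = -E/2 = -16/2 = -8
r^2 = h^2 + k^2 - F = 324 + 64 - 27 = 361
r = 19

Center (-18, -8), radius = 19


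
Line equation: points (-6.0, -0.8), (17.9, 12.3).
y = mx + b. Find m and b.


m = (13.1)/(23.9) = 0.5481
b = y1 - m*x1 = -0.8 - (13.1*(-6.0))/(23.9) = -0.8 + 3.2887 = 2.4887

y = 0.5481x + 2.4887


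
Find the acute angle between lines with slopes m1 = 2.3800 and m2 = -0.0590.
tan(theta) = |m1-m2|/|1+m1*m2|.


m1-m2 = 2.439
1+m1*m2 = 0.85958
tan(theta) = |2.439/0.85958| = 2.837432
theta = arctan(|2.439/0.85958|) = 70.5859 degrees (acute angle)

70.5859 degrees


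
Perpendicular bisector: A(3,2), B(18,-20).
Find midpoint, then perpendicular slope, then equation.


Midpoint = (10.5, -9)
Slope of AB = dy/dx = -22/15 = -1.4667
Perp slope = -dx/dy = 15/22 = 0.6818
b = My - (perp slope)*Mx = -9 + (15*10.5)/(-22) = -9 - 7.1591 = -16.1591

y = 0.6818x - 16.1591


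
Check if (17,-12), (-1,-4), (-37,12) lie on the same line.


17*(-4-12) - 1*(12+ 12) - 37*(-12+ 4)
= -272 - 24 + 296 = 0

Yes, collinear (determinant = 0)


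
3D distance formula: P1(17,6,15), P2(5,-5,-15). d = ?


dx=-12, dy=-11, dz=-30
d = sqrt(144+121+900) = sqrt(1165) = 34.1321

34.1321


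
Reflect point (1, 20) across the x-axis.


Reflection rule for x-axis: (x, -y)
(1, 20) -> (1, -20)

(1, -20)


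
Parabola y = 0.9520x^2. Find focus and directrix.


a = 0.9520
1/(4a) = 0.2626
Focus = (0, 0.2626)
Directrix: y = -0.2626

Focus = (0, 0.2626), Directrix: y = -0.2626


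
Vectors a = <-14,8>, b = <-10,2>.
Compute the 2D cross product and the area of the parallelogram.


cross = -14*2 - 8*(-10) = -28 + 80 = 52
Parallelogram area = |52| = 52

cross = 52, parallelogram area = 52


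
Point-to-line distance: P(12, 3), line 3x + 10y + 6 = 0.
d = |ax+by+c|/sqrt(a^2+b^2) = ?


|3*12 + 10*3 + 6| = |72| = 72
sqrt(9 + 100) = sqrt(109) = 10.4403
d = 72/sqrt(109) = 6.8963

6.8963


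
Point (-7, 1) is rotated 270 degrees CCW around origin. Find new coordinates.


cos(270) = 0, sin(270) = -1
x' = -7*0 - 1*(-1) = 1
y' = -7*(-1) + 1*0 = 7

(1, 7)


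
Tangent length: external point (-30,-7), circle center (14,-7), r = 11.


d = sqrt((-30-14)^2 + (-7+ 7)^2) = sqrt(1936+0) = 44.0000
L = sqrt(1936.0000 - 121) = sqrt(1815.0000) = 42.6028

42.6028


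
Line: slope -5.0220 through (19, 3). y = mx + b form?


y - 3 = -5.0220(x - 19)
y = -5.0220x + 3 + 5.0220*19
y = -5.0220x + 98.4180

y = -5.0220x + 98.4180


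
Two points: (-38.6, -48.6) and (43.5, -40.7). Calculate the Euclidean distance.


dx = 43.5 + 38.6 = 82.1
dy = -40.7 + 48.6 = 7.9
d = sqrt(6740.41 + 62.41) = sqrt(6802.82) = 82.4792

82.4792


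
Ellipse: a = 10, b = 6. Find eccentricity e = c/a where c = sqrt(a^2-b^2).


c = sqrt(100-36) = sqrt(64) = 8.0000
e = c/a = 8/10 = 0.8000

e = 0.8000


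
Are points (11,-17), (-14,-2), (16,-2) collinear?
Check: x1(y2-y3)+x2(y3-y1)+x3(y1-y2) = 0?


11*(-2+ 2) - 14*(-2+ 17) + 16*(-17+ 2)
= 0 - 210 - 240 = -450

No, not collinear (determinant = -450)


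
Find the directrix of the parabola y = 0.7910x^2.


a = 0.7910
1/(4a) = 0.3161
directrix: y = -0.3161 = -0.3161

y = -0.3161


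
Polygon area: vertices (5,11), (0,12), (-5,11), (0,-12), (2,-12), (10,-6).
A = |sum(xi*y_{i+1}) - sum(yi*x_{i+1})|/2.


sum(xi*y_{i+1}) = 5*12 + 0*11 - 5*(-12) + 0*(-12) + 2*(-6) + 10*11 = 218
sum(yi*x_{i+1}) = 11*0 + 12*(-5) + 11*0 - 12*2 - 12*10 - 6*5 = -234
Area = |218 + 234|/2 = 452/2 = 226.0000

226.0000 sq units


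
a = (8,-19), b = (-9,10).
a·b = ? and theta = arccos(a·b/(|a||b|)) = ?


a·b = 8*(-9) - 19*10 = -72 - 190 = -262
|a| = sqrt(64+361) = 20.6155
|b| = sqrt(81+100) = 13.4536
cos(theta) = -262/(sqrt(425)*sqrt(181)) = -262/sqrt(76925) = -0.944643
theta = arccos(-262/sqrt(76925)) = 160.8464 degrees

a·b = -262, theta = 160.8464 deg


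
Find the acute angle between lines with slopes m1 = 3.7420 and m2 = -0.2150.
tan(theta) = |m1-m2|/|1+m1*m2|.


m1-m2 = 3.957
1+m1*m2 = 0.19547
tan(theta) = |3.957/0.19547| = 20.243516
theta = arctan(|3.957/0.19547|) = 87.1720 degrees (acute angle)

87.1720 degrees


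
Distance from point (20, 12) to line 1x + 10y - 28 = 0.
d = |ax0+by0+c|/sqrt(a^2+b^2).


|1*20 + 10*12 - 28| = |112| = 112
sqrt(1 + 100) = sqrt(101) = 10.0499
d = 112/sqrt(101) = 11.1444

11.1444


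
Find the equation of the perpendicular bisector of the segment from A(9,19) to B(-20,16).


Midpoint = (-5.5, 17.5)
Slope of AB = dy/dx = -3/(-29) = 0.1034
Perp slope = -dx/dy = -29/3 = -9.6667
b = My - (perp slope)*Mx = 17.5 + (-29*(-5.5))/(-3) = 17.5 - 53.1667 = -35.6667

y = -9.6667x - 35.6667


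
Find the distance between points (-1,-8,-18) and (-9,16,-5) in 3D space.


dx=-8, dy=24, dz=13
d = sqrt(64+576+169) = sqrt(809) = 28.4429

28.4429


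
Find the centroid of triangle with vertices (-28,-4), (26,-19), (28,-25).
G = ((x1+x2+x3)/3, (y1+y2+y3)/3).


Gx = (-28+26+28)/3 = 26/3 = 8.6667
Gy = (-4- 19- 25)/3 = -48/3 = -16.0000

G = (8.6667, -16.0000)


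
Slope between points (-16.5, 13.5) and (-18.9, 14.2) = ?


dy = 14.2 - 13.5 = 0.7
dx = -18.9 + 16.5 = -2.4
m = 0.7/(-2.4) = -0.2917

m = -0.2917


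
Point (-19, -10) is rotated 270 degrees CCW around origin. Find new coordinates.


cos(270) = 0, sin(270) = -1
x' = -19*0 + 10*(-1) = -10
y' = -19*(-1) - 10*0 = 19

(-10, 19)


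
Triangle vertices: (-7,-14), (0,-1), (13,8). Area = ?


-7*(-1-8) = 63
0*(8+ 14) = 0
13*(-14+ 1) = -169
sum = -106
Area = |-106|/2 = 53.0000

53.0000 sq units


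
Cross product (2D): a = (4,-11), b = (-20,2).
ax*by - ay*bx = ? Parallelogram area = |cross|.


cross = 4*2 + 11*(-20) = 8 - 220 = -212
Parallelogram area = |-212| = 212

cross = -212, parallelogram area = 212


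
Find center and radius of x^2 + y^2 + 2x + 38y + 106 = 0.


h = -D/2 = -2/2 = -1
k = -E/2 = -38/2 = -19
r^2 = h^2 + k^2 - F = 1 + 361 - 106 = 256
r = 16

Center (-1, -19), radius = 16


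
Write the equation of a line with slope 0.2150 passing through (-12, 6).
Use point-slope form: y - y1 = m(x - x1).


y - 6 = 0.2150(x + 12)
y = 0.2150x + 6 - 0.2150*(-12)
y = 0.2150x + 8.5800

y = 0.2150x + 8.5800


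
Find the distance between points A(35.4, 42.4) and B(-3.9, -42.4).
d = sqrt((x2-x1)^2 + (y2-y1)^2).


dx = -3.9 - 35.4 = -39.3
dy = -42.4 - 42.4 = -84.8
d = sqrt(1544.49 + 7191.04) = sqrt(8735.53) = 93.4641

93.4641


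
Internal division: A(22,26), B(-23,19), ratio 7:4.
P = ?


Px = (7*(-23) + 4*22)/11 = -73/11 = -6.6364
Py = (7*19 + 4*26)/11 = 237/11 = 21.5455

P = (-6.6364, 21.5455)


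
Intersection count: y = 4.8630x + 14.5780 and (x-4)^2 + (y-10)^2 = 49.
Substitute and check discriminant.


Substitute y = 4.8630x + 14.5780: (x-4)^2 + (4.8630x+14.5780-10)^2 = 49
Expand to Ax^2 + Bx + C = 0, where b-k = 4.578
A = 1+m^2 = 24.648769
B = 2(m(b-k) - h) = 2(4.8630*4.578 - 4) = 36.525628
C = h^2 + (b-k)^2 - r^2 = 16 + 20.958084 - 49 = -12.041916
disc = B^2-4AC = 1334.1215 + 1187.2736 = 2521.3951
disc > 0

2 intersection points


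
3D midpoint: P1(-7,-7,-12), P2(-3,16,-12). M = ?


Mx = (-7- 3)/2 = -5.0000
My = (-7+16)/2 = 4.5000
Mz = (-12- 12)/2 = -12.0000

M = (-5.0000, 4.5000, -12.0000)


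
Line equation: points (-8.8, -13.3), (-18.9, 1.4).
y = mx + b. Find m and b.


m = (14.7)/(-10.1) = -1.4554
b = y1 - m*x1 = -13.3 - (14.7*(-8.8))/(-10.1) = -13.3 - 12.8079 = -26.1079

y = -1.4554x - 26.1079


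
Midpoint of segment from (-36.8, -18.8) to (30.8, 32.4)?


Mx = (-36.8 + 30.8)/2 = -6/2 = -3.0000
My = (-18.8 + 32.4)/2 = 13.6/2 = 6.8000

(-3.0000, 6.8000)


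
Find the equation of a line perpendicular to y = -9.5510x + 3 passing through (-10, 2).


Perpendicular slope = -1/m1 = -1/(-9.5510) = 0.1047
b2 = y0 - m2*x0 = 2 - 10/(-9.5510) = 2 + 1.0470 = 3.0470

y = 0.1047x + 3.0470


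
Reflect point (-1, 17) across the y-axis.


Reflection rule for y-axis: (-x, y)
(-1, 17) -> (1, 17)

(1, 17)


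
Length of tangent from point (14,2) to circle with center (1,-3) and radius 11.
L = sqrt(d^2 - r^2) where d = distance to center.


d = sqrt((14-1)^2 + (2+ 3)^2) = sqrt(169+25) = 13.9284
L = sqrt(194.0000 - 121) = sqrt(73.0000) = 8.5440

8.5440


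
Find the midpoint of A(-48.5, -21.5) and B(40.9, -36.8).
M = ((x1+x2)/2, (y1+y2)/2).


Mx = (-48.5 + 40.9)/2 = -7.6/2 = -3.8000
My = (-21.5 - 36.8)/2 = -58.3/2 = -29.1500

(-3.8000, -29.1500)
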